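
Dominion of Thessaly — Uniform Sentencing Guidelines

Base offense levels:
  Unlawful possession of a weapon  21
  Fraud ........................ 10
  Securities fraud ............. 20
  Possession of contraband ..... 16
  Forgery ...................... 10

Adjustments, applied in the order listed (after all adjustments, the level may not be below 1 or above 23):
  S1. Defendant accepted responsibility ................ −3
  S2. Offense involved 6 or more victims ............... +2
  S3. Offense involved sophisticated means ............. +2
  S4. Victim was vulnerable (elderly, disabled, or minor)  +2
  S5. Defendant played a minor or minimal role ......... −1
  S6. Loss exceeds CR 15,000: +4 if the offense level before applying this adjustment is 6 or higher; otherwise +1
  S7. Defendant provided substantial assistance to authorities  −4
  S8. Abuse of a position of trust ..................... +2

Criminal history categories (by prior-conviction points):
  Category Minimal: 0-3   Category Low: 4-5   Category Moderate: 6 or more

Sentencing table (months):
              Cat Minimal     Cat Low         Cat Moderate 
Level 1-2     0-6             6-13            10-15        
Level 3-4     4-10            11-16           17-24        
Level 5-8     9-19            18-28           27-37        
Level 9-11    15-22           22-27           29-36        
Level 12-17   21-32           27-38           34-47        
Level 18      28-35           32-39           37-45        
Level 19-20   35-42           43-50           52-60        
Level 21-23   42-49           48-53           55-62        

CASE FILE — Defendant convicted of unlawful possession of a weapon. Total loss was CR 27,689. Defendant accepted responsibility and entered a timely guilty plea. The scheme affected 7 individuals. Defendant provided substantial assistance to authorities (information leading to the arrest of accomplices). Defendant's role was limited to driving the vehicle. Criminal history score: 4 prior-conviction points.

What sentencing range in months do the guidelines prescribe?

43-50 months

Base offense level for unlawful possession of a weapon: 21.
S1 applies: 21 − 3 = 18.
S2 applies: 18 + 2 = 20.
S4 does not apply.
S5 applies: 20 − 1 = 19.
S6 applies (level before this adjustment is 19 ≥ 6, so +4): 19 + 4 = 23.
S7 applies: 23 − 4 = 19.
S8 does not apply.
Final offense level: 19.
Criminal history: 4 prior points → Category Low (4-5).
Level 19 falls in the 19-20 band.
Grid: Level 19-20 × Category Low = 43-50 months.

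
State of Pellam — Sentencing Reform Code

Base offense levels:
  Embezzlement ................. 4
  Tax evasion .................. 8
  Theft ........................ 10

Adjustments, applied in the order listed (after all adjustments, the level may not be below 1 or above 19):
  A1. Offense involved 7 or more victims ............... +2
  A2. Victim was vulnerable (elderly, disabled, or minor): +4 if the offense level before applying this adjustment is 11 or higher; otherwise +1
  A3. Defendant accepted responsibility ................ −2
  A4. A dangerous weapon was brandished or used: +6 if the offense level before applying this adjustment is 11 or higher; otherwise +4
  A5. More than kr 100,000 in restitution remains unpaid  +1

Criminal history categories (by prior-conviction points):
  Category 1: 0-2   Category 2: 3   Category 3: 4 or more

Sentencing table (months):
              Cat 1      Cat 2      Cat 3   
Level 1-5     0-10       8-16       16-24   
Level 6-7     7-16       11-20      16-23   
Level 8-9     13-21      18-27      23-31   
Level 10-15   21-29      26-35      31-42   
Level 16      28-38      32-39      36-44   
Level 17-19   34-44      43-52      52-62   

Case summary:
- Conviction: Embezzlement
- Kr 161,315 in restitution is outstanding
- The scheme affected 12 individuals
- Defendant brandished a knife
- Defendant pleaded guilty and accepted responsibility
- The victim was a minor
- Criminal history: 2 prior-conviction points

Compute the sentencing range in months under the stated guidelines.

Base offense level for embezzlement: 4.
A1 applies: 4 + 2 = 6.
A2 applies (level before this adjustment is 6 < 11, so +1): 6 + 1 = 7.
A3 applies: 7 − 2 = 5.
A4 applies (level before this adjustment is 5 < 11, so +4): 5 + 4 = 9.
A5 applies: 9 + 1 = 10.
Final offense level: 10.
Criminal history: 2 prior points → Category 1 (0-2).
Level 10 falls in the 10-15 band.
Grid: Level 10-15 × Category 1 = 21-29 months.

21-29 months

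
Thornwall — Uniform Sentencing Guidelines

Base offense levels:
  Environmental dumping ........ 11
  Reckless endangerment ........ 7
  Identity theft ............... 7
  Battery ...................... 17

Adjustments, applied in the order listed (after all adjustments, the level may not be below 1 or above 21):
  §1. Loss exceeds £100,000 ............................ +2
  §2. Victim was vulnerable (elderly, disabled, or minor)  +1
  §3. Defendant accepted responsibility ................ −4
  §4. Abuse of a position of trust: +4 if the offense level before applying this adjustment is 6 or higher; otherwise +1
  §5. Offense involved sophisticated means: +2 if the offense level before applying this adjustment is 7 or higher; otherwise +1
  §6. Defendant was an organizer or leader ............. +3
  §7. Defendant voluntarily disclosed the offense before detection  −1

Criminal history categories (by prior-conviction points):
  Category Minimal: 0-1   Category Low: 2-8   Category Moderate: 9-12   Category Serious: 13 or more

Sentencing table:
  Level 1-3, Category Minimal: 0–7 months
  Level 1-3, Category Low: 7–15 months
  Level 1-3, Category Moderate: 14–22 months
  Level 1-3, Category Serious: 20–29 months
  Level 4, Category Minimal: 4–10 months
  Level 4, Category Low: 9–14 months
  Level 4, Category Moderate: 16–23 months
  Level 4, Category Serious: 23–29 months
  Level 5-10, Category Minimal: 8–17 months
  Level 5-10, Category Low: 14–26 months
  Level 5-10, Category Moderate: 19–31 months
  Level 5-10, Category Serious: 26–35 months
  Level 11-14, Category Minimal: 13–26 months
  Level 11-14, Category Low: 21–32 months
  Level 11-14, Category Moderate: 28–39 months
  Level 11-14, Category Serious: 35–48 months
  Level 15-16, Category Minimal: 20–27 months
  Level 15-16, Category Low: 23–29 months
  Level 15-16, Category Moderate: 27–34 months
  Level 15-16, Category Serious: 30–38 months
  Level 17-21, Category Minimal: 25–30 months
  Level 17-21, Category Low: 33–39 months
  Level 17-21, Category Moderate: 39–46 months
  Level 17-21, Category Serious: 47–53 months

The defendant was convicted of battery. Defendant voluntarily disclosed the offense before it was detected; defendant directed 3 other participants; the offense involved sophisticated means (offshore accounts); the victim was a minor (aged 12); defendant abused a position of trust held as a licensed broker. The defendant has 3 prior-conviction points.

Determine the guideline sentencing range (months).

Base offense level for battery: 17.
§2 applies: 17 + 1 = 18.
§3 does not apply.
§4 applies (level before this adjustment is 18 ≥ 6, so +4): 18 + 4 = 22.
§5 applies (level before this adjustment is 22 ≥ 7, so +2): 22 + 2 = 24.
§6 applies: 24 + 3 = 27.
§7 applies: 27 − 1 = 26.
Level 26 exceeds the maximum of 21; capped at 21.
Final offense level: 21.
Criminal history: 3 prior points → Category Low (2-8).
Level 21 falls in the 17-21 band.
Grid: Level 17-21 × Category Low = 33-39 months.

33-39 months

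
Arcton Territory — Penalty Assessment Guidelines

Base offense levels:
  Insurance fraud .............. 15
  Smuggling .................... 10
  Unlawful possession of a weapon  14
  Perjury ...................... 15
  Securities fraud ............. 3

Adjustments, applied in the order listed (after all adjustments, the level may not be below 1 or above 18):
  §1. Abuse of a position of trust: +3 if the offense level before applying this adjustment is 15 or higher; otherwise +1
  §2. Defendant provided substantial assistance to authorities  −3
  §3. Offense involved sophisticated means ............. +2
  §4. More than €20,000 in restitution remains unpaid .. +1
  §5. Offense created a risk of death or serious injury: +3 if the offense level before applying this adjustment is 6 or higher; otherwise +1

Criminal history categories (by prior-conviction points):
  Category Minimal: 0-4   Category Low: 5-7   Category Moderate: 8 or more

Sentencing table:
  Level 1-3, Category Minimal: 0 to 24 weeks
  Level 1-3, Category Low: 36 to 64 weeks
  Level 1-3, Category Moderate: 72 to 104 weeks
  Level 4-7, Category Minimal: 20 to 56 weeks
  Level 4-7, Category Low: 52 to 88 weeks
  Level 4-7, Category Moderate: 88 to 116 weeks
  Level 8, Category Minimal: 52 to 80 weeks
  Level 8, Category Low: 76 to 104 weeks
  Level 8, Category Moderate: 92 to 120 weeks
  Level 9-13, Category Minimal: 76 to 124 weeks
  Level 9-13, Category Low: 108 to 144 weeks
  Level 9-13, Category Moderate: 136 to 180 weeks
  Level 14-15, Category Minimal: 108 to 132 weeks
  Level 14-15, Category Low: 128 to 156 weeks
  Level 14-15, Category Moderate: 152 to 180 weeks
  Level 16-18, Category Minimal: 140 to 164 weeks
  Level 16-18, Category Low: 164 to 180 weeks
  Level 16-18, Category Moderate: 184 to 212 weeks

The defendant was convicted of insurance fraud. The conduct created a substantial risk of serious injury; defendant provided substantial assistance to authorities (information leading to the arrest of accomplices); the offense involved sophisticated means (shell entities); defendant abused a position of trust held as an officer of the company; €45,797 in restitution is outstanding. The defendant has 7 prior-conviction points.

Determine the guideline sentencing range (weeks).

164-180 weeks

Base offense level for insurance fraud: 15.
§1 applies (level before this adjustment is 15 ≥ 15, so +3): 15 + 3 = 18.
§2 applies: 18 − 3 = 15.
§3 applies: 15 + 2 = 17.
§4 applies: 17 + 1 = 18.
§5 applies (level before this adjustment is 18 ≥ 6, so +3): 18 + 3 = 21.
Level 21 exceeds the maximum of 18; capped at 18.
Final offense level: 18.
Criminal history: 7 prior points → Category Low (5-7).
Level 18 falls in the 16-18 band.
Grid: Level 16-18 × Category Low = 164-180 weeks.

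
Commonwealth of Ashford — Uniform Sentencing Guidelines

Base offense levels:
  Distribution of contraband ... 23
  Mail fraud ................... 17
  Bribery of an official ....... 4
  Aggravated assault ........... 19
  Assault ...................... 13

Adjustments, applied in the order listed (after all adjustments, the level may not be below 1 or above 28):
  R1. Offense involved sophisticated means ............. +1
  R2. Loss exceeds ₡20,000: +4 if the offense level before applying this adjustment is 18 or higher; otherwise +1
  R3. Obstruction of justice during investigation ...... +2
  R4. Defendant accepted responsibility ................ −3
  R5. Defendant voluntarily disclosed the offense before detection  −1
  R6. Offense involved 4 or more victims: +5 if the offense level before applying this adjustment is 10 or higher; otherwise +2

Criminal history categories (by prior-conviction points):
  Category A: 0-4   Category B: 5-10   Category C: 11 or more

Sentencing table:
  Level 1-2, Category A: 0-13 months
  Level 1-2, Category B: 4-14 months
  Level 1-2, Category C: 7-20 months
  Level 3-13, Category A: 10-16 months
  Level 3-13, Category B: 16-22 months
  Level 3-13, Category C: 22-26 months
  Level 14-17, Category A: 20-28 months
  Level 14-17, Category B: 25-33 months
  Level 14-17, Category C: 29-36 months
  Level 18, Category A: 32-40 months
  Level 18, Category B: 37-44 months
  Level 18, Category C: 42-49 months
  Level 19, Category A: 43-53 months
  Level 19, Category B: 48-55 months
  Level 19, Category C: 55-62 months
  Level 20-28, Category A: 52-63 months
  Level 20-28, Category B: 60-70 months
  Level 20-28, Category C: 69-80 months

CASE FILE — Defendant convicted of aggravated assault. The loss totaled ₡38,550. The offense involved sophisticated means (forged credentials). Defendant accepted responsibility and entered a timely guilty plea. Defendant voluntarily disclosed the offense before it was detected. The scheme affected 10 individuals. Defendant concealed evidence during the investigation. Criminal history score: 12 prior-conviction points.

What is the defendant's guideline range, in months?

Base offense level for aggravated assault: 19.
R1 applies: 19 + 1 = 20.
R2 applies (level before this adjustment is 20 ≥ 18, so +4): 20 + 4 = 24.
R3 applies: 24 + 2 = 26.
R4 applies: 26 − 3 = 23.
R5 applies: 23 − 1 = 22.
R6 applies (level before this adjustment is 22 ≥ 10, so +5): 22 + 5 = 27.
Final offense level: 27.
Criminal history: 12 prior points → Category C (11+).
Level 27 falls in the 20-28 band.
Grid: Level 20-28 × Category C = 69-80 months.

69-80 months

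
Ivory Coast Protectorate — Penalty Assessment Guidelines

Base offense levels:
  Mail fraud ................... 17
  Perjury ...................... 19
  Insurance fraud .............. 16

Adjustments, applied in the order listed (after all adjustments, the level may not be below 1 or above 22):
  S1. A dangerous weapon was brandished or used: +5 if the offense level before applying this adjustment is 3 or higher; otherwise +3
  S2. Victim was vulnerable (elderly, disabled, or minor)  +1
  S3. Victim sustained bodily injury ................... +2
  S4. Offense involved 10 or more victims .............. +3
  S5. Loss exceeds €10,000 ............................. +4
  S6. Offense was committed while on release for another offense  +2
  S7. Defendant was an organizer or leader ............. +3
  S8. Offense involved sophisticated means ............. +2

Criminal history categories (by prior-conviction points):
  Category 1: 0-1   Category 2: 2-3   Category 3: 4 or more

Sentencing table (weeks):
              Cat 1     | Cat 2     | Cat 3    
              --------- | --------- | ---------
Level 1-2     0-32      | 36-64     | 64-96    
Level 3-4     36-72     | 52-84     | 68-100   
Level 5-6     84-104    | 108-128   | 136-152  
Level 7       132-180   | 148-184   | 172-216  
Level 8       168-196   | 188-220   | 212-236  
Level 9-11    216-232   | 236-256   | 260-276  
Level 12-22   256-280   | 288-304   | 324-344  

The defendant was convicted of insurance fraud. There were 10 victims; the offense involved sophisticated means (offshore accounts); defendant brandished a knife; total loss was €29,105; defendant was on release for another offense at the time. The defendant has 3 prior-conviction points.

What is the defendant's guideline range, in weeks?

288-304 weeks

Base offense level for insurance fraud: 16.
S1 applies (level before this adjustment is 16 ≥ 3, so +5): 16 + 5 = 21.
S2 does not apply.
S4 applies: 21 + 3 = 24.
S5 applies: 24 + 4 = 28.
S6 applies: 28 + 2 = 30.
S7 does not apply.
S8 applies: 30 + 2 = 32.
Level 32 exceeds the maximum of 22; capped at 22.
Final offense level: 22.
Criminal history: 3 prior points → Category 2 (2-3).
Level 22 falls in the 12-22 band.
Grid: Level 12-22 × Category 2 = 288-304 weeks.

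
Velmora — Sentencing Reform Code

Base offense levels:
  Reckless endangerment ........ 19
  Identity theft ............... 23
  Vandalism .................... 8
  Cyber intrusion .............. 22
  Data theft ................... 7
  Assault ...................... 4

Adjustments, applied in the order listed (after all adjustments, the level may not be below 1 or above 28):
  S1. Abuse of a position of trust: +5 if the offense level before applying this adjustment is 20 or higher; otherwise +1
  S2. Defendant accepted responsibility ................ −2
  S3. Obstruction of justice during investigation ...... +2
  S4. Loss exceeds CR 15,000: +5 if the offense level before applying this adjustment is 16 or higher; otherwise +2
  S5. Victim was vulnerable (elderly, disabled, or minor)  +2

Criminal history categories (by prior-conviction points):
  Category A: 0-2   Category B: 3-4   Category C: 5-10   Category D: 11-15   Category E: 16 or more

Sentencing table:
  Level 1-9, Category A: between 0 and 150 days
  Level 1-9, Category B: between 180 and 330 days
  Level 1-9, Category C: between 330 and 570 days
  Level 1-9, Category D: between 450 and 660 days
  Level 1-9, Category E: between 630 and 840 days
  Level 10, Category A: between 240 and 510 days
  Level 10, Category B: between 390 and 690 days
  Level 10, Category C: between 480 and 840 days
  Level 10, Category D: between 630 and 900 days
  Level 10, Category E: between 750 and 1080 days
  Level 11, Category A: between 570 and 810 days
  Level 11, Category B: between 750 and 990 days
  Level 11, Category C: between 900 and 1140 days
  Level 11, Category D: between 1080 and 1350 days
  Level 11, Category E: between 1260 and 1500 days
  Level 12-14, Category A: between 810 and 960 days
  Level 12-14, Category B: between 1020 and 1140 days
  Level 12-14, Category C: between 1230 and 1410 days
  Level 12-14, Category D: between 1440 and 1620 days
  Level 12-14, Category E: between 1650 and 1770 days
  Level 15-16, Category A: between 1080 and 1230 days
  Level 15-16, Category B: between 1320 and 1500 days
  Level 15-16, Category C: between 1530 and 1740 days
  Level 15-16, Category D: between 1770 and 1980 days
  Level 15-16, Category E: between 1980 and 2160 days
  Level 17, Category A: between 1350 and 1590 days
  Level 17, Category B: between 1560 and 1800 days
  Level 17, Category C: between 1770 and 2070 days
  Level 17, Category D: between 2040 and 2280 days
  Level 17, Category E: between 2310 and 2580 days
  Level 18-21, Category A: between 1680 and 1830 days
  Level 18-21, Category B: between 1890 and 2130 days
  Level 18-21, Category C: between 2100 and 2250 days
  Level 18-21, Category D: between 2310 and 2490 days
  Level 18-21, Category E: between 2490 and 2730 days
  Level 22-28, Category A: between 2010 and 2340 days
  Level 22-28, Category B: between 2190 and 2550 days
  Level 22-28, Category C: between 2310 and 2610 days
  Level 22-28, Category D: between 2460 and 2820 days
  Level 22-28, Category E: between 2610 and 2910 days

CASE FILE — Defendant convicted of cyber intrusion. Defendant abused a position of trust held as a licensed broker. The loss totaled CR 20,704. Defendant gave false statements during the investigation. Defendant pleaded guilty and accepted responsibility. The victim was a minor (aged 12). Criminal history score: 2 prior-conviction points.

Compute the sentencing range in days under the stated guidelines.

2010-2340 days

Base offense level for cyber intrusion: 22.
S1 applies (level before this adjustment is 22 ≥ 20, so +5): 22 + 5 = 27.
S2 applies: 27 − 2 = 25.
S3 applies: 25 + 2 = 27.
S4 applies (level before this adjustment is 27 ≥ 16, so +5): 27 + 5 = 32.
S5 applies: 32 + 2 = 34.
Level 34 exceeds the maximum of 28; capped at 28.
Final offense level: 28.
Criminal history: 2 prior points → Category A (0-2).
Level 28 falls in the 22-28 band.
Grid: Level 22-28 × Category A = 2010-2340 days.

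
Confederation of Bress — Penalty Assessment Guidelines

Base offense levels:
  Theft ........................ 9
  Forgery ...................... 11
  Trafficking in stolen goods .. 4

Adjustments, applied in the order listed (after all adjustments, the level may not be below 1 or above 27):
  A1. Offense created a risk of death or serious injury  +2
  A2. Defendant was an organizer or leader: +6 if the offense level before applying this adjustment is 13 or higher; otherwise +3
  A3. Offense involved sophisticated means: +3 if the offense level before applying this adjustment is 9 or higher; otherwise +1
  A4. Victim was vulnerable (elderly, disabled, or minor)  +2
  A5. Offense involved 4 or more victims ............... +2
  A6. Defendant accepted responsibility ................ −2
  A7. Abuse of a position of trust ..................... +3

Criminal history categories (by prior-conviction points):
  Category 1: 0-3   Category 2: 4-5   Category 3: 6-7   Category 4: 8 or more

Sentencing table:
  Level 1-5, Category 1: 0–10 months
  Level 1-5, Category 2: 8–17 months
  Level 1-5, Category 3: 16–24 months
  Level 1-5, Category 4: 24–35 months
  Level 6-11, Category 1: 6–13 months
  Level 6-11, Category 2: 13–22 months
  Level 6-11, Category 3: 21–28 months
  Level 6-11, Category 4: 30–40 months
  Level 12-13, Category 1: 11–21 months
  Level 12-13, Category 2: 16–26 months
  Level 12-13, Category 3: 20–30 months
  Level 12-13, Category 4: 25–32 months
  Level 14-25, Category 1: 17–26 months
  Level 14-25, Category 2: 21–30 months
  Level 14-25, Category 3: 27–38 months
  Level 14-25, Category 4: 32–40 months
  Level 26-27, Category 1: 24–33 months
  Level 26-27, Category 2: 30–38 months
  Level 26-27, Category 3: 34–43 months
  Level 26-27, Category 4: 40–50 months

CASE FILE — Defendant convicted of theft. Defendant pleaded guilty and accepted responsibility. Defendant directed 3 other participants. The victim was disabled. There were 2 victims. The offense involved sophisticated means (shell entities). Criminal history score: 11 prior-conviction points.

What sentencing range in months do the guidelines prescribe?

Base offense level for theft: 9.
A1 does not apply.
A2 applies (level before this adjustment is 9 < 13, so +3): 9 + 3 = 12.
A3 applies (level before this adjustment is 12 ≥ 9, so +3): 12 + 3 = 15.
A4 applies: 15 + 2 = 17.
A6 applies: 17 − 2 = 15.
Final offense level: 15.
Criminal history: 11 prior points → Category 4 (8+).
Level 15 falls in the 14-25 band.
Grid: Level 14-25 × Category 4 = 32-40 months.

32-40 months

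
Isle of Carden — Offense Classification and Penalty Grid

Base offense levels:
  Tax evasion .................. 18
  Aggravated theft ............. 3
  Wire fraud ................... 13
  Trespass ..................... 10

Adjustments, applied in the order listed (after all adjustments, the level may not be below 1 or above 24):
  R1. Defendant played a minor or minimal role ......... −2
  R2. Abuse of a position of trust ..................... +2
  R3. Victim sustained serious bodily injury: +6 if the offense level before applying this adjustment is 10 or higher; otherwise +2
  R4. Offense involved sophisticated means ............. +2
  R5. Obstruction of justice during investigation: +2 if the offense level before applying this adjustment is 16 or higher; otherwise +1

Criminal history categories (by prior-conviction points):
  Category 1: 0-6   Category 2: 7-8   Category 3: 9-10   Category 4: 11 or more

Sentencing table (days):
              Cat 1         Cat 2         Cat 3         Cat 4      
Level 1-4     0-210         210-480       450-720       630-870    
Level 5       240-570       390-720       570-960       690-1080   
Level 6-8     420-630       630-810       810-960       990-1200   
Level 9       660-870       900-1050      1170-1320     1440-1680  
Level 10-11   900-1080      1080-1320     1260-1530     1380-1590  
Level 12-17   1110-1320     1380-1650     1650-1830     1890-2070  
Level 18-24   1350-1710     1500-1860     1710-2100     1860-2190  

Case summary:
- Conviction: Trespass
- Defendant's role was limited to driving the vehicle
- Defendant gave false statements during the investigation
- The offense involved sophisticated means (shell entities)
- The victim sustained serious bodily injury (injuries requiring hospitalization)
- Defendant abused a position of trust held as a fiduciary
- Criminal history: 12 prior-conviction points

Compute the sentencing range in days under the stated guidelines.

Base offense level for trespass: 10.
R1 applies: 10 − 2 = 8.
R2 applies: 8 + 2 = 10.
R3 applies (level before this adjustment is 10 ≥ 10, so +6): 10 + 6 = 16.
R4 applies: 16 + 2 = 18.
R5 applies (level before this adjustment is 18 ≥ 16, so +2): 18 + 2 = 20.
Final offense level: 20.
Criminal history: 12 prior points → Category 4 (11+).
Level 20 falls in the 18-24 band.
Grid: Level 18-24 × Category 4 = 1860-2190 days.

1860-2190 days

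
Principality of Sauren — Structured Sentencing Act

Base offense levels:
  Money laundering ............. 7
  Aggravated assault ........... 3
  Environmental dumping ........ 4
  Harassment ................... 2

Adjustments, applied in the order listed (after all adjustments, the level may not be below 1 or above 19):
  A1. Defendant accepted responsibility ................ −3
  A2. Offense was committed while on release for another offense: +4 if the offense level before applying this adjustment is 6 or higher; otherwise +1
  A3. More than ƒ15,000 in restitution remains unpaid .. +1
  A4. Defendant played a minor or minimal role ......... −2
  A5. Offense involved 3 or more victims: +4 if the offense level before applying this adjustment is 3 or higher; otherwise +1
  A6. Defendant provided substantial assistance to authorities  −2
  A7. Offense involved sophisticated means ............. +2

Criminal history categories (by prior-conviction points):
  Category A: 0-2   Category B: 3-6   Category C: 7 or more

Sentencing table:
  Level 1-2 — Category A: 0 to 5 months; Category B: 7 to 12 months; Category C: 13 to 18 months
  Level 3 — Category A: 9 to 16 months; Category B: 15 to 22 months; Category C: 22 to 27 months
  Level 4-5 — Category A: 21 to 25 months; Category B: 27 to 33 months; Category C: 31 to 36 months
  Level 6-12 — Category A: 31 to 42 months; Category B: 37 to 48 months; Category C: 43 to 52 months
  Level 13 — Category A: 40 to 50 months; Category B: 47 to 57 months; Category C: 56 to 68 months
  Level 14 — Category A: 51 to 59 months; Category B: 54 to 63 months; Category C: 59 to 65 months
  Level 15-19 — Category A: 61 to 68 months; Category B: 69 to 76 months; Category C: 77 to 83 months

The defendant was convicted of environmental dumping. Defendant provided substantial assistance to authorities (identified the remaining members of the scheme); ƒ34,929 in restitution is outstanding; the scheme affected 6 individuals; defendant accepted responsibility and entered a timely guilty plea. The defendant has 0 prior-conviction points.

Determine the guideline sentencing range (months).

Base offense level for environmental dumping: 4.
A1 applies: 4 − 3 = 1.
A2 does not apply.
A3 applies: 1 + 1 = 2.
A5 applies (level before this adjustment is 2 < 3, so +1): 2 + 1 = 3.
A6 applies: 3 − 2 = 1.
A7 does not apply.
Final offense level: 1.
Criminal history: 0 prior points → Category A (0-2).
Level 1 falls in the 1-2 band.
Grid: Level 1-2 × Category A = 0-5 months.

0-5 months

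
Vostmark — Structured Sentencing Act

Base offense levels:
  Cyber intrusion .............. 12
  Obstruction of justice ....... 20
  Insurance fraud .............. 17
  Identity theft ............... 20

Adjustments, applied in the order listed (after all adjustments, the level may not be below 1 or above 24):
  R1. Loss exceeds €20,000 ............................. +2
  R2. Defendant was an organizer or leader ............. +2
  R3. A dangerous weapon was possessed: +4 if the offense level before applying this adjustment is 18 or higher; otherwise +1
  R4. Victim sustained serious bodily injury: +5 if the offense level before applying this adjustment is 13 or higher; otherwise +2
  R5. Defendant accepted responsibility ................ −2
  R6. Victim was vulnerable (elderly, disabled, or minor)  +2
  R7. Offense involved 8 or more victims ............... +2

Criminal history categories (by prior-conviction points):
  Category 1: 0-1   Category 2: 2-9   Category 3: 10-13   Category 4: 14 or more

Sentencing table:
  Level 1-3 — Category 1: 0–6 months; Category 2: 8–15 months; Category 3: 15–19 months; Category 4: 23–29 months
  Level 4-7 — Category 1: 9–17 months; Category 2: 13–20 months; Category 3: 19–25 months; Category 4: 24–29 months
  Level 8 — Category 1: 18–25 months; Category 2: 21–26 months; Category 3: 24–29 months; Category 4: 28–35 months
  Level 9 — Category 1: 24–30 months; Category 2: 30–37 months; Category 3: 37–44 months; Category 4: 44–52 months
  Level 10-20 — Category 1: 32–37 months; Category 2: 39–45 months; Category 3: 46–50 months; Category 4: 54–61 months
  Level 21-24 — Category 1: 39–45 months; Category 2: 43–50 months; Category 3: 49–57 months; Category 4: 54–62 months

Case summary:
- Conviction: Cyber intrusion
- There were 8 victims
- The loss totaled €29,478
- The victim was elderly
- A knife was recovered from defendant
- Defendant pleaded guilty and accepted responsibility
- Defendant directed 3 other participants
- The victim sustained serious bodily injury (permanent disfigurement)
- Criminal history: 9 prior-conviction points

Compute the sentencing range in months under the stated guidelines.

43-50 months

Base offense level for cyber intrusion: 12.
R1 applies: 12 + 2 = 14.
R2 applies: 14 + 2 = 16.
R3 applies (level before this adjustment is 16 < 18, so +1): 16 + 1 = 17.
R4 applies (level before this adjustment is 17 ≥ 13, so +5): 17 + 5 = 22.
R5 applies: 22 − 2 = 20.
R6 applies: 20 + 2 = 22.
R7 applies: 22 + 2 = 24.
Final offense level: 24.
Criminal history: 9 prior points → Category 2 (2-9).
Level 24 falls in the 21-24 band.
Grid: Level 21-24 × Category 2 = 43-50 months.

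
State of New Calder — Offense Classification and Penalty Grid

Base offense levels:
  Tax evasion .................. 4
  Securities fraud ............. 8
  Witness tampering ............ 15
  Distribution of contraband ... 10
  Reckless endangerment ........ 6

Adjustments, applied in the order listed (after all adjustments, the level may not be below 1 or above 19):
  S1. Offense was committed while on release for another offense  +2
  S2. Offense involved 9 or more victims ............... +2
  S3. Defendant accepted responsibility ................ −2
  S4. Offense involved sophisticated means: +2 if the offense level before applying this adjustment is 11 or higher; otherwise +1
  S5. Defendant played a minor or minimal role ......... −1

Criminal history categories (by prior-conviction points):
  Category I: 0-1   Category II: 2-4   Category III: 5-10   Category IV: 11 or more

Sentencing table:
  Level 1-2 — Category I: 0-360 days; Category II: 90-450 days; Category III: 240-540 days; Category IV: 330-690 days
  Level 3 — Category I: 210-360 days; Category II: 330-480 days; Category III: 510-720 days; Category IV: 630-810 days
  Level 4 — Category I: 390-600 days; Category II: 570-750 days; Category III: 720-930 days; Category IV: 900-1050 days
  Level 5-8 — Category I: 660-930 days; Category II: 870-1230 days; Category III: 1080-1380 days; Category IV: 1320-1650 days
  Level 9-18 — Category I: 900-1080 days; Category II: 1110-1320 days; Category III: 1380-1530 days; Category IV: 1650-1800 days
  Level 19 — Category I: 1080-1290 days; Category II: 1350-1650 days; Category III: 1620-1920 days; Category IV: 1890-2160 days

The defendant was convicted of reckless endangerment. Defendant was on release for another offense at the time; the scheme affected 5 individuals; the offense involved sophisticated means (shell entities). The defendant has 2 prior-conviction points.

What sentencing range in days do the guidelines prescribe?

1110-1320 days

Base offense level for reckless endangerment: 6.
S1 applies: 6 + 2 = 8.
S3 does not apply.
S4 applies (level before this adjustment is 8 < 11, so +1): 8 + 1 = 9.
S5 does not apply.
Final offense level: 9.
Criminal history: 2 prior points → Category II (2-4).
Level 9 falls in the 9-18 band.
Grid: Level 9-18 × Category II = 1110-1320 days.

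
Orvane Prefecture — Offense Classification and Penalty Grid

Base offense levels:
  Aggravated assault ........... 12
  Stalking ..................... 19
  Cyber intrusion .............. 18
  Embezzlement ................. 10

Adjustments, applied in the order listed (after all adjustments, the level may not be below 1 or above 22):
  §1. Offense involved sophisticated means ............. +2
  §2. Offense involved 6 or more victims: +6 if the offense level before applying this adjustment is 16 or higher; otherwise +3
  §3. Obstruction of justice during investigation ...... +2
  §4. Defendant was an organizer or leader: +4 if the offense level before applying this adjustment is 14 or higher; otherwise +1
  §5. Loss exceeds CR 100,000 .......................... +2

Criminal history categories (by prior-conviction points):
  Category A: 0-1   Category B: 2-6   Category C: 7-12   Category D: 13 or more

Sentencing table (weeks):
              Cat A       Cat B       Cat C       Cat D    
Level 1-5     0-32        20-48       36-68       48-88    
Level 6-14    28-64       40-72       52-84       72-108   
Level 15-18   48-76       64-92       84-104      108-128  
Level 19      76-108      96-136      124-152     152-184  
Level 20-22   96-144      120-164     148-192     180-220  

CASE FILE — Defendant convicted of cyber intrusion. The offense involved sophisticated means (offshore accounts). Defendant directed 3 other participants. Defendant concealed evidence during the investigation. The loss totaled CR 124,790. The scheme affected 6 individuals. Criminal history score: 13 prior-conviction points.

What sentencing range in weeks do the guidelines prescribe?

Base offense level for cyber intrusion: 18.
§1 applies: 18 + 2 = 20.
§2 applies (level before this adjustment is 20 ≥ 16, so +6): 20 + 6 = 26.
§3 applies: 26 + 2 = 28.
§4 applies (level before this adjustment is 28 ≥ 14, so +4): 28 + 4 = 32.
§5 applies: 32 + 2 = 34.
Level 34 exceeds the maximum of 22; capped at 22.
Final offense level: 22.
Criminal history: 13 prior points → Category D (13+).
Level 22 falls in the 20-22 band.
Grid: Level 20-22 × Category D = 180-220 weeks.

180-220 weeks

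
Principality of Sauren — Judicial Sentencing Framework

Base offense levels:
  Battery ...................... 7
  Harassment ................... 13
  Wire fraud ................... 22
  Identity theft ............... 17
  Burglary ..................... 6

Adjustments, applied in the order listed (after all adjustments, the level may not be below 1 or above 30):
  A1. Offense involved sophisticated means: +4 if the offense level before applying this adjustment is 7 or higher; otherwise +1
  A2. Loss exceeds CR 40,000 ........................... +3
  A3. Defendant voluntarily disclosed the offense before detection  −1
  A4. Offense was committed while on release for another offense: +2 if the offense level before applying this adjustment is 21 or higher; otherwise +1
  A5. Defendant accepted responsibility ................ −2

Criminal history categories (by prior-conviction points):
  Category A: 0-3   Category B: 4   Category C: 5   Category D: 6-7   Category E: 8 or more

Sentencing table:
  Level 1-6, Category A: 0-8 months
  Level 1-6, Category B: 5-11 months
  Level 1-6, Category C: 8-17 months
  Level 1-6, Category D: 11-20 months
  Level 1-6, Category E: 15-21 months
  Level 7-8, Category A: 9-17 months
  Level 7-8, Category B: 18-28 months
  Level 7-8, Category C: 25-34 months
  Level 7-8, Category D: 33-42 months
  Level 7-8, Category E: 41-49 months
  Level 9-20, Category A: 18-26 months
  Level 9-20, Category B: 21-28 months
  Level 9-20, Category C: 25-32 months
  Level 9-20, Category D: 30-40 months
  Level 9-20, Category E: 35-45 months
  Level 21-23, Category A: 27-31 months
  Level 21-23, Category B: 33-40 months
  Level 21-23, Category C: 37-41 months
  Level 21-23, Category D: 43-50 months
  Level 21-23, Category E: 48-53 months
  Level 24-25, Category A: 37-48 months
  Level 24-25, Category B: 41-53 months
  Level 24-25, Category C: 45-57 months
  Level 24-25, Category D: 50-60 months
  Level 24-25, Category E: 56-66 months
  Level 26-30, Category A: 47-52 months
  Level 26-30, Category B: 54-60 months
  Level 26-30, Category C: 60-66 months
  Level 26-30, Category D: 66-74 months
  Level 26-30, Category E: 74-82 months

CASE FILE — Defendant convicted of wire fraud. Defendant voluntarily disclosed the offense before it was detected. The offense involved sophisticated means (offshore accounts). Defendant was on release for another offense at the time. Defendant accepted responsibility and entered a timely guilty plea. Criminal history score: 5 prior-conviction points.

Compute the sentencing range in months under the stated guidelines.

Base offense level for wire fraud: 22.
A1 applies (level before this adjustment is 22 ≥ 7, so +4): 22 + 4 = 26.
A3 applies: 26 − 1 = 25.
A4 applies (level before this adjustment is 25 ≥ 21, so +2): 25 + 2 = 27.
A5 applies: 27 − 2 = 25.
Final offense level: 25.
Criminal history: 5 prior points → Category C (5).
Level 25 falls in the 24-25 band.
Grid: Level 24-25 × Category C = 45-57 months.

45-57 months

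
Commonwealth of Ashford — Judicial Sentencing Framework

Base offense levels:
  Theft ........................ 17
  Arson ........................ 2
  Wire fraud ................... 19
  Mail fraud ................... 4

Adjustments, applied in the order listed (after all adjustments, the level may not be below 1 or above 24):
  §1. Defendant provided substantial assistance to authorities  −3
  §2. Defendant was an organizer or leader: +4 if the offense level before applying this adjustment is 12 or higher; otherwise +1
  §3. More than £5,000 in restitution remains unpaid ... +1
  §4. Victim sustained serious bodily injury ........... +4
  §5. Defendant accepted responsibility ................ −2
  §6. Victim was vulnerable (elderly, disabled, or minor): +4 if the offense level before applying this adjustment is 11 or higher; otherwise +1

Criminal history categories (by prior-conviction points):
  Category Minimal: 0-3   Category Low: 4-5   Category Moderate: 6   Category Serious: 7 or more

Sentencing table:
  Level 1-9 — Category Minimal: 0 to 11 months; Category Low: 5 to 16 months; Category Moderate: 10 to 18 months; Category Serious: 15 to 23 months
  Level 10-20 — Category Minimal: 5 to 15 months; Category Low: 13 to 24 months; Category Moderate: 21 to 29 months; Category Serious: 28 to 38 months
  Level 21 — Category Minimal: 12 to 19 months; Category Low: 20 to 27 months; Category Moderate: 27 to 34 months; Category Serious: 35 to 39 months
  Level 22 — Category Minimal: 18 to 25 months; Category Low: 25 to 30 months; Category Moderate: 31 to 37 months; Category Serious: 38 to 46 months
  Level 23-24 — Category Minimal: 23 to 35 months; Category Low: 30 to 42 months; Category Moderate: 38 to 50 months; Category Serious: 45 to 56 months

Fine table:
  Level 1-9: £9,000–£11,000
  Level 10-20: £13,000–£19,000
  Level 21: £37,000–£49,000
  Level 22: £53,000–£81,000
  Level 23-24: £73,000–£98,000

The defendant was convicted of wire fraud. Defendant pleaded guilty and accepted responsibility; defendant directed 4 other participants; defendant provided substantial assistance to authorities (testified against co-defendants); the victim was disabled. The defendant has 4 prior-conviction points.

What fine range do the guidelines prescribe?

£53,000–£81,000

Base offense level for wire fraud: 19.
§1 applies: 19 − 3 = 16.
§2 applies (level before this adjustment is 16 ≥ 12, so +4): 16 + 4 = 20.
§3 does not apply.
§5 applies: 20 − 2 = 18.
§6 applies (level before this adjustment is 18 ≥ 11, so +4): 18 + 4 = 22.
Final offense level: 22.
Level 22 falls in the 22 band.
Fine table: Level 22 → £53,000–£81,000.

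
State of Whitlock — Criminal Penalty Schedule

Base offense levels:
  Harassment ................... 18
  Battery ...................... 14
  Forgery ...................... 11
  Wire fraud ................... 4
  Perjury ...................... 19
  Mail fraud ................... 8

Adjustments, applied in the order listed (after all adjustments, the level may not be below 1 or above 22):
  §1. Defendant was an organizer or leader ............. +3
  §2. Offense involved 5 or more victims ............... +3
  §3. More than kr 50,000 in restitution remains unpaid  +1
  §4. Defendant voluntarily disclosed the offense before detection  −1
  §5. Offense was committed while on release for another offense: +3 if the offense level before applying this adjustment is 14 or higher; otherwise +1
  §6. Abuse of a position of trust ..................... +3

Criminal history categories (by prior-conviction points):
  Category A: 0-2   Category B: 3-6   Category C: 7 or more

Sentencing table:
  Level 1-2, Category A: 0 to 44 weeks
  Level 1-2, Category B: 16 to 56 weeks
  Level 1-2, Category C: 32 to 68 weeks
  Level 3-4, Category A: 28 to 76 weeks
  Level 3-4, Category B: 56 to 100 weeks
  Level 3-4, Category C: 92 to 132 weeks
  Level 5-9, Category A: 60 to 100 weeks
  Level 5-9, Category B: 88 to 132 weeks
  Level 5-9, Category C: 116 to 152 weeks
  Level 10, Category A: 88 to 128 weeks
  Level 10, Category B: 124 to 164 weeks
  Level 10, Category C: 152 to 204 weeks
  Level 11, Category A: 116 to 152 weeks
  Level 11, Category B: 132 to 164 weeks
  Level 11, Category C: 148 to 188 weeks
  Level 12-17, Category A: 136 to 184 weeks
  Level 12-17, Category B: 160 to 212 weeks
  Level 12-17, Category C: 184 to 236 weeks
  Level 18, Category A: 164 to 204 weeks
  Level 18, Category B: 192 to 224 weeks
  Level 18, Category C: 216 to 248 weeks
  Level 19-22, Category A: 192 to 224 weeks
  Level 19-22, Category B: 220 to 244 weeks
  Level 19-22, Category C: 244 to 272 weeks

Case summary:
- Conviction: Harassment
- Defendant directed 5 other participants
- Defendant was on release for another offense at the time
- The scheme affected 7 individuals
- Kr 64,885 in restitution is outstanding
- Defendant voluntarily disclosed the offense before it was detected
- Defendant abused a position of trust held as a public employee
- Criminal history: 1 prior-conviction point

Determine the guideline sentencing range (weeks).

192-224 weeks

Base offense level for harassment: 18.
§1 applies: 18 + 3 = 21.
§2 applies: 21 + 3 = 24.
§3 applies: 24 + 1 = 25.
§4 applies: 25 − 1 = 24.
§5 applies (level before this adjustment is 24 ≥ 14, so +3): 24 + 3 = 27.
§6 applies: 27 + 3 = 30.
Level 30 exceeds the maximum of 22; capped at 22.
Final offense level: 22.
Criminal history: 1 prior point → Category A (0-2).
Level 22 falls in the 19-22 band.
Grid: Level 19-22 × Category A = 192-224 weeks.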